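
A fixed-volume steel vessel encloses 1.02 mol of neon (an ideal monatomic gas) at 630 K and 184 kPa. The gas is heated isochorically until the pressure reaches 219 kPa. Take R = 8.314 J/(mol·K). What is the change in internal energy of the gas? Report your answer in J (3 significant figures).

ΔU ≈ 1520 J

Constant volume ⇒ W = 0, so Q = ΔU = nCᵥΔT with Cᵥ = 3R/2 = 12.47 J/(mol·K).
At constant V, T₂/T₁ = P₂/P₁ ⇒ ΔT = T₁(P₂/P₁ − 1) = 630·(219/184 − 1) = 119.8 K.
ΔU = (1.02)(12.47)(119.8) = 1524 J.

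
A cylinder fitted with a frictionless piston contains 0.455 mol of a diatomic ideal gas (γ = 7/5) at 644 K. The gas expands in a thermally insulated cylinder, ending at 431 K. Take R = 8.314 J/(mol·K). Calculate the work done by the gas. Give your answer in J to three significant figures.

Adiabatic ⇒ Q = 0, so W_by = −ΔU = nCᵥ(T₁ − T₂).
Cᵥ = 5R/2 = 20.79 J/(mol·K).
W = (0.455)(20.79)(644 − 431) = 2014 J.

W ≈ 2010 J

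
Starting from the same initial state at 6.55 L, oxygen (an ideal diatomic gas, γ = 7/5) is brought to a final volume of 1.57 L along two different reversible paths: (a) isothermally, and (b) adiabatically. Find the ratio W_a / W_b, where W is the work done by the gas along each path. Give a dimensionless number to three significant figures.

Path (a) isothermal: W = P₁V₁ ln(V₂/V₁) → W_a/(P₁V₁) = -1.428.
Path (b) adiabatic: W = P₁V₁(1 − (V₁/V₂)^(γ−1))/(γ−1) → W_b/(P₁V₁) = -1.927.
W_a / W_b = -1.428 / -1.927 = 0.7414.

W_a / W_b ≈ 0.741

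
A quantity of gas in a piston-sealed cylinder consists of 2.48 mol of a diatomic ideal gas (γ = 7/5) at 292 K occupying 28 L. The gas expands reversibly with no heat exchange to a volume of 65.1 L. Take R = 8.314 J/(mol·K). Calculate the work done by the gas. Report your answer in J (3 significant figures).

Adiabatic: TV^(γ−1) = const with γ = 7/5.
T₂ = T₁ (V₁/V₂)^(γ−1) = 292 × (28/65.1)^0.4 = 292 × 0.7136 = 208.4 K.
W_by = nCᵥ(T₁ − T₂) = (2.48)(20.79)(292 − 208.4) = 4311 J.

W ≈ 4310 J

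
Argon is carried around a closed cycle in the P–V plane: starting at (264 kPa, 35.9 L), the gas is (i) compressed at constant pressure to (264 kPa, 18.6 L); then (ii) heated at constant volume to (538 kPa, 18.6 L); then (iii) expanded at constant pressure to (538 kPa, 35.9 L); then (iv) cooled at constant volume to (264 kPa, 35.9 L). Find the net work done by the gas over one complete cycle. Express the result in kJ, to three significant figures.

Constant-volume legs do no work.
W(i) = (264)(18.6 − 35.9) = -4567 J; W(iii) = (538)(35.9 − 18.6) = 9307 J.
W_net = -4567 + 9307 = 4740 J (the clockwise enclosed area).

W_net ≈ 4.74 kJ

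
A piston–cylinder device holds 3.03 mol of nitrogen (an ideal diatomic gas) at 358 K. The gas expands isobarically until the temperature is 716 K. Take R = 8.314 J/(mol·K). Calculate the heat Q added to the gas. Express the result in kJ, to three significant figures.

Isobaric: W = nRΔT = (3.03)(8.314)(358) = 9019 J.
ΔU = nCᵥΔT with Cᵥ = 5R/2: ΔU = (3.03)(20.79)(358) = 22546 J.
Q = ΔU + W = 22546 + 9019 = 31565 J.

Q ≈ 31.6 kJ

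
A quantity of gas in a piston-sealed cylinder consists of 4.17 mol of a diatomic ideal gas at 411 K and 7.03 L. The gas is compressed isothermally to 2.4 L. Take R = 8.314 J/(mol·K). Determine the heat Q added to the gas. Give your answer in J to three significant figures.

Q ≈ -15300 J

Isothermal ⇒ ΔU = 0, so Q = W = nRT ln(V₂/V₁).
Q = (4.17)(8.314)(411) ln(2.4/7.03) = 14249 × -1.075 = -15314 J.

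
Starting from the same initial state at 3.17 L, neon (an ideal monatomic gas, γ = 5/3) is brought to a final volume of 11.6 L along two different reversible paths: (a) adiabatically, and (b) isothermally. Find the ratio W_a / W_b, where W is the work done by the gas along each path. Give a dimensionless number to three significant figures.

Path (a) adiabatic: W = P₁V₁(1 − (V₁/V₂)^(γ−1))/(γ−1) → W_a/(P₁V₁) = 0.8683.
Path (b) isothermal: W = P₁V₁ ln(V₂/V₁) → W_b/(P₁V₁) = 1.297.
W_a / W_b = 0.8683 / 1.297 = 0.6693.

W_a / W_b ≈ 0.669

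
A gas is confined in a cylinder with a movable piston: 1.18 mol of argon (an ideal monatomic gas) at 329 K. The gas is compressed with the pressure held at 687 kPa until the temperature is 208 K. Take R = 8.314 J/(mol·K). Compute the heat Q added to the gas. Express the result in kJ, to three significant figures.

Q ≈ -2.97 kJ

Isobaric: W = nRΔT = (1.18)(8.314)(-121) = -1187 J.
ΔU = nCᵥΔT with Cᵥ = 3R/2: ΔU = (1.18)(12.47)(-121) = -1781 J.
Q = ΔU + W = -1781 − 1187 = -2968 J.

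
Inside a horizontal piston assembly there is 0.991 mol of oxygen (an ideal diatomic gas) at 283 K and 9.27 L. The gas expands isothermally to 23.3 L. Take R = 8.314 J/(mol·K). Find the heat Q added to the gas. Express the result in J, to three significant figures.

Q ≈ 2150 J

Isothermal ⇒ ΔU = 0, so Q = W = nRT ln(V₂/V₁).
Q = (0.991)(8.314)(283) ln(23.3/9.27) = 2332 × 0.9217 = 2149 J.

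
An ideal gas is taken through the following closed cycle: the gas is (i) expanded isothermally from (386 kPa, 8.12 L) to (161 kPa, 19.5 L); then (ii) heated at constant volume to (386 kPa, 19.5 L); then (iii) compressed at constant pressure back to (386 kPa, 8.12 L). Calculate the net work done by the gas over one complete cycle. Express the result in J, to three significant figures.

Leg (i): W = PᵢVᵢ ln(V_f/Vᵢ) = (3134) ln(19.5/8.12) = 2746 J.
Leg (ii): W = 0.
Leg (iii): W = PΔV = (386)(8.12 − 19.5) = -4393 J.
W_net = 2746 − 4393 = -1647 J.

W_net ≈ -1650 J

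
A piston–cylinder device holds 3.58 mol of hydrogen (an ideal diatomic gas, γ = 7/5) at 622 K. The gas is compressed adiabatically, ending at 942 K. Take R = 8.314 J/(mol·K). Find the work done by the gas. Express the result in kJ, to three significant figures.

Adiabatic ⇒ Q = 0, so W_by = −ΔU = nCᵥ(T₁ − T₂).
Cᵥ = 5R/2 = 20.79 J/(mol·K).
W = (3.58)(20.79)(622 − 942) = -23811 J.

W ≈ -23.8 kJ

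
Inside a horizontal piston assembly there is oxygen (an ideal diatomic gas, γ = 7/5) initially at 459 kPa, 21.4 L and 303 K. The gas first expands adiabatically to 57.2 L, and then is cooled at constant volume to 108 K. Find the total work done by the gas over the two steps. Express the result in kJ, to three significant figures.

W_total ≈ 7.98 kJ

Step 1 (adiabatic): W = (P₁V₁ − P₂V₂)/(γ−1) = (9823 − 6629)/0.4 = 7985 J.
Step 2 (isochoric): W = 0 (constant volume).
W_total = 7985 + 0 = 7985 J.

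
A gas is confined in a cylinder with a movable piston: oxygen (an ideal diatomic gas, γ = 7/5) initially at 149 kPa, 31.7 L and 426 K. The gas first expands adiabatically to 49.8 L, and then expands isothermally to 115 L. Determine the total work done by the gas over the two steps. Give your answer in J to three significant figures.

Step 1 (adiabatic): W = (P₁V₁ − P₂V₂)/(γ−1) = (4723 − 3943)/0.4 = 1952 J.
After step 1: P = 79.17 kPa, V = 49.8 L, T = 355.6 K.
Step 2 (isothermal): W = P₁V₁ ln(V₂/V₁) = (3943) ln(115/49.8) = 3300 J.
W_total = 1952 + 3300 = 5251 J.

W_total ≈ 5250 J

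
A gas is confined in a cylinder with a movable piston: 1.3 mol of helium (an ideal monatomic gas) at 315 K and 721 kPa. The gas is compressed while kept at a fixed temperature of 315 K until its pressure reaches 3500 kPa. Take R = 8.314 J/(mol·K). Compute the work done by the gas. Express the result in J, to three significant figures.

Isothermal process: W = nRT ln(V₂/V₁) = nRT ln(P₁/P₂).
W = (1.3)(8.314)(315) × ln(721/3500)
  = 3405 × ln(0.206) = 3405 × -1.58
W_by_gas = -5379 J.

W ≈ -5380 J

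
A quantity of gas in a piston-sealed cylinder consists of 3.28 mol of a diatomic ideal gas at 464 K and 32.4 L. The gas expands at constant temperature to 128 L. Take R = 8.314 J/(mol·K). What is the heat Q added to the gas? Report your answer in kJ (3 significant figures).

Q ≈ 17.4 kJ

Isothermal ⇒ ΔU = 0, so Q = W = nRT ln(V₂/V₁).
Q = (3.28)(8.314)(464) ln(128/32.4) = 12653 × 1.374 = 17384 J.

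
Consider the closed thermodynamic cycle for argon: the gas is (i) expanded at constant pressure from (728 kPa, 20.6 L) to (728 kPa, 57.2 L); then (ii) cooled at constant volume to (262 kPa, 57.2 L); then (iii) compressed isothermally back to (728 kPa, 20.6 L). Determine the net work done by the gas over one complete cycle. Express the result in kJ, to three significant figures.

W_net ≈ 11.3 kJ

Leg (i): W = PΔV = (728)(57.2 − 20.6) = 26645 J.
Leg (ii): W = 0.
Leg (iii): W = PᵢVᵢ ln(V_f/Vᵢ) = (14986) ln(20.6/57.2) = -15305 J.
W_net = 26645 − 15305 = 11340 J.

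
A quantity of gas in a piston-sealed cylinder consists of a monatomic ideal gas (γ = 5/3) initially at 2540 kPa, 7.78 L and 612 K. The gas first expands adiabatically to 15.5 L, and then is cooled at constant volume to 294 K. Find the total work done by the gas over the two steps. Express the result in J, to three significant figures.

W_total ≈ 10900 J

Step 1 (adiabatic): W = (P₁V₁ − P₂V₂)/(γ−1) = (19761 − 12481)/0.667 = 10920 J.
Step 2 (isochoric): W = 0 (constant volume).
W_total = 10920 + 0 = 10920 J.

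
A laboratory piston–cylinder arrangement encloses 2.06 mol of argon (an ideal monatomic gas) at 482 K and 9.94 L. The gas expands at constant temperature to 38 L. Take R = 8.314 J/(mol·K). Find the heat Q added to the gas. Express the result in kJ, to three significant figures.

Q ≈ 11.1 kJ

Isothermal ⇒ ΔU = 0, so Q = W = nRT ln(V₂/V₁).
Q = (2.06)(8.314)(482) ln(38/9.94) = 8255 × 1.341 = 11070 J.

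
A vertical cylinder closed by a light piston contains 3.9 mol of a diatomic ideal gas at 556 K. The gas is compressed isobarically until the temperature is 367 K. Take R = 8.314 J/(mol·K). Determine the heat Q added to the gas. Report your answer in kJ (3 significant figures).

Isobaric: W = nRΔT = (3.9)(8.314)(-189) = -6128 J.
ΔU = nCᵥΔT with Cᵥ = 5R/2: ΔU = (3.9)(20.79)(-189) = -15321 J.
Q = ΔU + W = -15321 − 6128 = -21449 J.

Q ≈ -21.4 kJ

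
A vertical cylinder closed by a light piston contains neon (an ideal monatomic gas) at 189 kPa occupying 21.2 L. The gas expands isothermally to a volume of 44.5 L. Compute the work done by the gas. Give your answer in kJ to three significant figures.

W ≈ 2.97 kJ

Isothermal: W = nRT ln(V₂/V₁) = P₁V₁ ln(V₂/V₁).
P₁V₁ = (189 kPa)(21.2 L) = 4007 J.
W = 4007 × ln(44.5/21.2) = 4007 × 0.7415
W_by_gas = 2971 J.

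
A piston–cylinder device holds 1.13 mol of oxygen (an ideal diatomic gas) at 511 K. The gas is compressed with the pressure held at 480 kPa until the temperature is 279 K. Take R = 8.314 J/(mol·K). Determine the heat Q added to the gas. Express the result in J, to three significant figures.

Q ≈ -7630 J

Isobaric: W = nRΔT = (1.13)(8.314)(-232) = -2180 J.
ΔU = nCᵥΔT with Cᵥ = 5R/2: ΔU = (1.13)(20.79)(-232) = -5449 J.
Q = ΔU + W = -5449 − 2180 = -7629 J.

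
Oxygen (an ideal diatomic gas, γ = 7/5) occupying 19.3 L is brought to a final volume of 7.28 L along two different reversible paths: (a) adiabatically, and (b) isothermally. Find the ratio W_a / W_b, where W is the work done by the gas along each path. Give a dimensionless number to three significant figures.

W_a / W_b ≈ 1.22

Path (a) adiabatic: W = P₁V₁(1 − (V₁/V₂)^(γ−1))/(γ−1) → W_a/(P₁V₁) = -1.192.
Path (b) isothermal: W = P₁V₁ ln(V₂/V₁) → W_b/(P₁V₁) = -0.975.
W_a / W_b = -1.192 / -0.975 = 1.223.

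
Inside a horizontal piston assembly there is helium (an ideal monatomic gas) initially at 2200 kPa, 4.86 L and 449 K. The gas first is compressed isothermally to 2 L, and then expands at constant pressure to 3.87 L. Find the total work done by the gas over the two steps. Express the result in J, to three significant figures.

Step 1 (isothermal): W = P₁V₁ ln(V₂/V₁) = (10692) ln(2/4.86) = -9493 J.
After step 1: P = 5346 kPa, V = 2 L, T = 449 K.
Step 2 (isobaric): W = PΔV = (5346 kPa)(3.87 − 2 L) = 9997 J.
W_total = -9493 + 9997 = 503.7 J.

W_total ≈ 504 J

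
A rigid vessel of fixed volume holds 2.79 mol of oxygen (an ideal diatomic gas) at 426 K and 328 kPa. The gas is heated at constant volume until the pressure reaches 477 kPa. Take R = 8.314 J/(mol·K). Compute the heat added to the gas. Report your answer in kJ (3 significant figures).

Constant volume ⇒ W = 0, so Q = ΔU = nCᵥΔT with Cᵥ = 5R/2 = 20.79 J/(mol·K).
At constant V, T₂/T₁ = P₂/P₁ ⇒ ΔT = T₁(P₂/P₁ − 1) = 426·(477/328 − 1) = 193.5 K.
ΔU = (2.79)(20.79)(193.5) = 11222 J.

Q ≈ 11.2 kJ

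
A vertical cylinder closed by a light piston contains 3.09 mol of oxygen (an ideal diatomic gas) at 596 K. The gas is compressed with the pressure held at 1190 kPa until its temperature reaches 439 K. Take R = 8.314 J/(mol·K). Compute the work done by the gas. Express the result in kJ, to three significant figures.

Isobaric: W = P ΔV = nR ΔT.
W = (3.09)(8.314)(439 − 596) = -4033 J.

W ≈ -4.03 kJ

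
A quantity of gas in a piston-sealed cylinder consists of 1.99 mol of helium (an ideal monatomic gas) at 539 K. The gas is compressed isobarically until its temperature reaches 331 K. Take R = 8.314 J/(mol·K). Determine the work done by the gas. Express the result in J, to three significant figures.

W ≈ -3440 J

Isobaric: W = P ΔV = nR ΔT.
W = (1.99)(8.314)(331 − 539) = -3441 J.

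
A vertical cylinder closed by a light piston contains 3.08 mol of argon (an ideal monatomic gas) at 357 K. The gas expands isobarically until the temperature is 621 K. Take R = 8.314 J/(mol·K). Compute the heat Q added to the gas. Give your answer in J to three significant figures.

Isobaric: W = nRΔT = (3.08)(8.314)(264) = 6760 J.
ΔU = nCᵥΔT with Cᵥ = 3R/2: ΔU = (3.08)(12.47)(264) = 10140 J.
Q = ΔU + W = 10140 + 6760 = 16901 J.

Q ≈ 16900 J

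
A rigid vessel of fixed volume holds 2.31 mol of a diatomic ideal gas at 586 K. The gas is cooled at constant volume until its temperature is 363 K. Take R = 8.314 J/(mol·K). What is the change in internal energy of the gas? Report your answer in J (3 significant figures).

ΔU ≈ -10700 J

Constant volume ⇒ W = 0, so Q = ΔU = nCᵥΔT with Cᵥ = 5R/2 = 20.79 J/(mol·K).
ΔU = (2.31)(20.79)(363 − 586) = -10707 J.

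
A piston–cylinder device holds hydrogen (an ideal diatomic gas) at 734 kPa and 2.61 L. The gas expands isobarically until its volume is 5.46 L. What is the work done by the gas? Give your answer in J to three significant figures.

Isobaric: W = P ΔV.
W = (734 kPa)(5.46 − 2.61 L) = (734)(2.85) = 2092 J.

W ≈ 2090 J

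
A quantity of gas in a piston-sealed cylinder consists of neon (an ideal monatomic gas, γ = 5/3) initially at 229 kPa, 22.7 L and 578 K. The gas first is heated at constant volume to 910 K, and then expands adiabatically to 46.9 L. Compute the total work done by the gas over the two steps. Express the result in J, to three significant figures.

Step 1 (isochoric): W = 0 (constant volume).
After step 1: P = 360.5 kPa (V unchanged).
Step 2 (adiabatic): W = (P₁V₁ − P₂V₂)/(γ−1) = (8184 − 5045)/0.667 = 4708 J.
W_total = 0 + 4708 = 4708 J.

W_total ≈ 4710 J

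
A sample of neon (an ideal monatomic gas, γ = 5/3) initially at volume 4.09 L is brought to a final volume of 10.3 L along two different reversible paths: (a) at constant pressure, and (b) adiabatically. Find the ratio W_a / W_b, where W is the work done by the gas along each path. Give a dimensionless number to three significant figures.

W_a / W_b ≈ 2.20

Path (a) isobaric: W = P₁(V₂ − V₁) → W_a/(P₁V₁) = 1.518.
Path (b) adiabatic: W = P₁V₁(1 − (V₁/V₂)^(γ−1))/(γ−1) → W_b/(P₁V₁) = 0.6896.
W_a / W_b = 1.518 / 0.6896 = 2.202.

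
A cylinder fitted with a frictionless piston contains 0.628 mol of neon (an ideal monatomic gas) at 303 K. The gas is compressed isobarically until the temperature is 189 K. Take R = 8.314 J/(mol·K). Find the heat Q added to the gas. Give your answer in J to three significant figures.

Isobaric: W = nRΔT = (0.628)(8.314)(-114) = -595.2 J.
ΔU = nCᵥΔT with Cᵥ = 3R/2: ΔU = (0.628)(12.47)(-114) = -892.8 J.
Q = ΔU + W = -892.8 − 595.2 = -1488 J.

Q ≈ -1490 J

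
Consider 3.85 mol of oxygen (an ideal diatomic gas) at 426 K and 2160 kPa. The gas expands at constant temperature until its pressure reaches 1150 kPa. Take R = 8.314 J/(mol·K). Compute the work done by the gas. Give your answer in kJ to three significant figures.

W ≈ 8.60 kJ

Isothermal process: W = nRT ln(V₂/V₁) = nRT ln(P₁/P₂).
W = (3.85)(8.314)(426) × ln(2160/1150)
  = 13636 × ln(1.878) = 13636 × 0.6303
W_by_gas = 8595 J.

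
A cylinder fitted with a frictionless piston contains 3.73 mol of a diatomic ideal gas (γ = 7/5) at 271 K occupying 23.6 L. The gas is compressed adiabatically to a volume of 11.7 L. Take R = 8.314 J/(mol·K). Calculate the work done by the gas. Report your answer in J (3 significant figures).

Adiabatic: TV^(γ−1) = const with γ = 7/5.
T₂ = T₁ (V₁/V₂)^(γ−1) = 271 × (23.6/11.7)^0.4 = 271 × 1.324 = 358.8 K.
W_by = nCᵥ(T₁ − T₂) = (3.73)(20.79)(271 − 358.8) = -6807 J.

W ≈ -6810 J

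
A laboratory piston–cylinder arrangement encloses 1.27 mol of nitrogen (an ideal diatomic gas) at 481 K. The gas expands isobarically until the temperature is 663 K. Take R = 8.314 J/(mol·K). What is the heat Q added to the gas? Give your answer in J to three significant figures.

Q ≈ 6730 J

Isobaric: W = nRΔT = (1.27)(8.314)(182) = 1922 J.
ΔU = nCᵥΔT with Cᵥ = 5R/2: ΔU = (1.27)(20.79)(182) = 4804 J.
Q = ΔU + W = 4804 + 1922 = 6726 J.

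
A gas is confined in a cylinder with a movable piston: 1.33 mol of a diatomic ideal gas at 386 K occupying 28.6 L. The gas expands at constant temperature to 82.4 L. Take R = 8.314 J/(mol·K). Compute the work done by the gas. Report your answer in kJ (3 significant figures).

W ≈ 4.52 kJ

Isothermal: W = nRT ln(V₂/V₁).
W = (1.33)(8.314)(386) × ln(82.4/28.6)
  = 4268 × 1.058
W_by_gas = 4517 J.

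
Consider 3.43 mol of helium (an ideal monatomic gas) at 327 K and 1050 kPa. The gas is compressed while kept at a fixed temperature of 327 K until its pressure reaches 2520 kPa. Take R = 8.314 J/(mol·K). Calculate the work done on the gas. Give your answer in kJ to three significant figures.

Isothermal process: W = nRT ln(V₂/V₁) = nRT ln(P₁/P₂).
W = (3.43)(8.314)(327) × ln(1050/2520)
  = 9325 × ln(0.4167) = 9325 × -0.8755
W_by_gas = -8164 J; work on gas = −W_by = 8164 J.

W ≈ 8.16 kJ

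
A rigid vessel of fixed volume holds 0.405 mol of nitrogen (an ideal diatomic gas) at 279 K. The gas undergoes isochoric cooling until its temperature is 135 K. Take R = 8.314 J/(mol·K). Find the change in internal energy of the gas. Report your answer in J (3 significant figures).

ΔU ≈ -1210 J

Constant volume ⇒ W = 0, so Q = ΔU = nCᵥΔT with Cᵥ = 5R/2 = 20.79 J/(mol·K).
ΔU = (0.405)(20.79)(135 − 279) = -1212 J.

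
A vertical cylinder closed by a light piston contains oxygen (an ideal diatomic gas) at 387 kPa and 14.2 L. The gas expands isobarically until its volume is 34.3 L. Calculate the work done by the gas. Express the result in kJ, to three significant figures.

Isobaric: W = P ΔV.
W = (387 kPa)(34.3 − 14.2 L) = (387)(20.1) = 7779 J.

W ≈ 7.78 kJ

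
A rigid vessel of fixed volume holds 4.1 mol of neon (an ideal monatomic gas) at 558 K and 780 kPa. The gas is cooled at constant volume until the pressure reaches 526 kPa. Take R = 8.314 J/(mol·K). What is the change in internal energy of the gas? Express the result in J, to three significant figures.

Constant volume ⇒ W = 0, so Q = ΔU = nCᵥΔT with Cᵥ = 3R/2 = 12.47 J/(mol·K).
At constant V, T₂/T₁ = P₂/P₁ ⇒ ΔT = T₁(P₂/P₁ − 1) = 558·(526/780 − 1) = -181.7 K.
ΔU = (4.1)(12.47)(-181.7) = -9291 J.

ΔU ≈ -9290 J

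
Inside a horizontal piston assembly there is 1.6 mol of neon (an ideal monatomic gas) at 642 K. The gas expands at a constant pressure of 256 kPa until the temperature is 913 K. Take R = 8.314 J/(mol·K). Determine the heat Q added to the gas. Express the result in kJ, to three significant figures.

Isobaric: W = nRΔT = (1.6)(8.314)(271) = 3605 J.
ΔU = nCᵥΔT with Cᵥ = 3R/2: ΔU = (1.6)(12.47)(271) = 5407 J.
Q = ΔU + W = 5407 + 3605 = 9012 J.

Q ≈ 9.01 kJ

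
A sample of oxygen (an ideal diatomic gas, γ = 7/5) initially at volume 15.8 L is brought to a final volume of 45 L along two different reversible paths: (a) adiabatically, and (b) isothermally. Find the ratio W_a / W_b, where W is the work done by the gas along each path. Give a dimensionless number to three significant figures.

Path (a) adiabatic: W = P₁V₁(1 − (V₁/V₂)^(γ−1))/(γ−1) → W_a/(P₁V₁) = 0.8552.
Path (b) isothermal: W = P₁V₁ ln(V₂/V₁) → W_b/(P₁V₁) = 1.047.
W_a / W_b = 0.8552 / 1.047 = 0.8171.

W_a / W_b ≈ 0.817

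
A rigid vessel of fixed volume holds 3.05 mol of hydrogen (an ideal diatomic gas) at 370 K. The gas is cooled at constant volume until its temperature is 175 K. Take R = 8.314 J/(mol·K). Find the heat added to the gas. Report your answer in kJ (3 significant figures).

Q ≈ -12.4 kJ

Constant volume ⇒ W = 0, so Q = ΔU = nCᵥΔT with Cᵥ = 5R/2 = 20.79 J/(mol·K).
ΔU = (3.05)(20.79)(175 − 370) = -12362 J.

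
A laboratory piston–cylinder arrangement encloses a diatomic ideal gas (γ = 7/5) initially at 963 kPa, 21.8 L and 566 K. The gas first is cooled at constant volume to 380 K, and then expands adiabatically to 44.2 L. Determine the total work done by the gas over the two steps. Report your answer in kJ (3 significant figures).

W_total ≈ 8.68 kJ

Step 1 (isochoric): W = 0 (constant volume).
After step 1: P = 646.5 kPa (V unchanged).
Step 2 (adiabatic): W = (P₁V₁ − P₂V₂)/(γ−1) = (14095 − 10623)/0.4 = 8678 J.
W_total = 0 + 8678 = 8678 J.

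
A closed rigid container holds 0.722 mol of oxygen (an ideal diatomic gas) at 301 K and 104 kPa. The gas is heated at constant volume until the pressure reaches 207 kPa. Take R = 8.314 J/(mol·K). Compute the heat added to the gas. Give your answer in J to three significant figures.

Q ≈ 4470 J

Constant volume ⇒ W = 0, so Q = ΔU = nCᵥΔT with Cᵥ = 5R/2 = 20.79 J/(mol·K).
At constant V, T₂/T₁ = P₂/P₁ ⇒ ΔT = T₁(P₂/P₁ − 1) = 301·(207/104 − 1) = 298.1 K.
ΔU = (0.722)(20.79)(298.1) = 4474 J.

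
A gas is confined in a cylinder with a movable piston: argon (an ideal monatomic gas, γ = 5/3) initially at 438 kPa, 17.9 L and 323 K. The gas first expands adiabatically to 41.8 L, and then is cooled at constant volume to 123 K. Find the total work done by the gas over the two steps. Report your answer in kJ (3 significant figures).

Step 1 (adiabatic): W = (P₁V₁ − P₂V₂)/(γ−1) = (7840 − 4454)/0.667 = 5079 J.
Step 2 (isochoric): W = 0 (constant volume).
W_total = 5079 + 0 = 5079 J.

W_total ≈ 5.08 kJ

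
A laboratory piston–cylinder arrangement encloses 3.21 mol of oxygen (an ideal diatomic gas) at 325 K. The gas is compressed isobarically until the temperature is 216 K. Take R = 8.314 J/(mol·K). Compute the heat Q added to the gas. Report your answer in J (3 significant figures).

Isobaric: W = nRΔT = (3.21)(8.314)(-109) = -2909 J.
ΔU = nCᵥΔT with Cᵥ = 5R/2: ΔU = (3.21)(20.79)(-109) = -7272 J.
Q = ΔU + W = -7272 − 2909 = -10181 J.

Q ≈ -10200 J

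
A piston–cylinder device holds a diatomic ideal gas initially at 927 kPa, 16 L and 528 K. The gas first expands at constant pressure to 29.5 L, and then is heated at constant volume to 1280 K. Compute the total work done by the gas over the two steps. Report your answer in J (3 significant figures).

W_total ≈ 12500 J

Step 1 (isobaric): W = PΔV = (927 kPa)(29.5 − 16 L) = 12514 J.
Step 2 (isochoric): W = 0 (constant volume).
W_total = 12514 + 0 = 12514 J.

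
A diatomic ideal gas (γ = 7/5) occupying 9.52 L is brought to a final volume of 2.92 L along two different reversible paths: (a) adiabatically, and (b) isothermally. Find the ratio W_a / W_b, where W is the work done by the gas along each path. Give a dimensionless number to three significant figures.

Path (a) adiabatic: W = P₁V₁(1 − (V₁/V₂)^(γ−1))/(γ−1) → W_a/(P₁V₁) = -1.511.
Path (b) isothermal: W = P₁V₁ ln(V₂/V₁) → W_b/(P₁V₁) = -1.182.
W_a / W_b = -1.511 / -1.182 = 1.278.

W_a / W_b ≈ 1.28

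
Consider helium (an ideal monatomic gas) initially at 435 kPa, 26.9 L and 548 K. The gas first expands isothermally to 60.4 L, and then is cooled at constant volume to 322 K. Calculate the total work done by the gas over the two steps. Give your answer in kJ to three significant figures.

Step 1 (isothermal): W = P₁V₁ ln(V₂/V₁) = (11702) ln(60.4/26.9) = 9465 J.
Step 2 (isochoric): W = 0 (constant volume).
W_total = 9465 + 0 = 9465 J.

W_total ≈ 9.46 kJ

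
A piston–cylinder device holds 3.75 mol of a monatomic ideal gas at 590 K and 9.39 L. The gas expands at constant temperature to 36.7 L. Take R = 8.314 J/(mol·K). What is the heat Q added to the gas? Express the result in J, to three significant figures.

Q ≈ 25100 J

Isothermal ⇒ ΔU = 0, so Q = W = nRT ln(V₂/V₁).
Q = (3.75)(8.314)(590) ln(36.7/9.39) = 18395 × 1.363 = 25074 J.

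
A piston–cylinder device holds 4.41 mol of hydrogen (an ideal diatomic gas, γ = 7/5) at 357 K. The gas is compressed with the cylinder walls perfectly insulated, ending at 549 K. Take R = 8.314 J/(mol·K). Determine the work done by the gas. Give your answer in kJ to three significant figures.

W ≈ -17.6 kJ

Adiabatic ⇒ Q = 0, so W_by = −ΔU = nCᵥ(T₁ − T₂).
Cᵥ = 5R/2 = 20.79 J/(mol·K).
W = (4.41)(20.79)(357 − 549) = -17599 J.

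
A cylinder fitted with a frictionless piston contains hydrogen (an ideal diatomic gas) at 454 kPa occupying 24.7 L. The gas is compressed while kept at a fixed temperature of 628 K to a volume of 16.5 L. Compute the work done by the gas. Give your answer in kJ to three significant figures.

W ≈ -4.52 kJ

Isothermal: W = nRT ln(V₂/V₁) = P₁V₁ ln(V₂/V₁).
P₁V₁ = (454 kPa)(24.7 L) = 11214 J.
W = 11214 × ln(16.5/24.7) = 11214 × -0.4034
W_by_gas = -4524 J.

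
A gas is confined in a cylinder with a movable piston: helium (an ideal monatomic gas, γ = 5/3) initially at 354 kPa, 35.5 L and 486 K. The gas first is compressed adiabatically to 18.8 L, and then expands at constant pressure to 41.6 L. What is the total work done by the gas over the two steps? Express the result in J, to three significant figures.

Step 1 (adiabatic): W = (P₁V₁ − P₂V₂)/(γ−1) = (12567 − 19199)/0.667 = -9948 J.
After step 1: P = 1021 kPa, V = 18.8 L, T = 742.5 K.
Step 2 (isobaric): W = PΔV = (1021 kPa)(41.6 − 18.8 L) = 23284 J.
W_total = -9948 + 23284 = 13336 J.

W_total ≈ 13300 J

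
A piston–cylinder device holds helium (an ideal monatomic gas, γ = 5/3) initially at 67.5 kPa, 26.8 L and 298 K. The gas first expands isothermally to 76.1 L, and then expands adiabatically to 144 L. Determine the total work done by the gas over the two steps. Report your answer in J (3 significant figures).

Step 1 (isothermal): W = P₁V₁ ln(V₂/V₁) = (1809) ln(76.1/26.8) = 1888 J.
After step 1: P = 23.77 kPa, V = 76.1 L, T = 298 K.
Step 2 (adiabatic): W = (P₁V₁ − P₂V₂)/(γ−1) = (1809 − 1182)/0.667 = 939.8 J.
W_total = 1888 + 939.8 = 2828 J.

W_total ≈ 2830 J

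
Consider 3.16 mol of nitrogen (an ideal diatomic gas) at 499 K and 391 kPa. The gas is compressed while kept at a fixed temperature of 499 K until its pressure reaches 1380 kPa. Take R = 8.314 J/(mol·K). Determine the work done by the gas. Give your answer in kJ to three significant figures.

Isothermal process: W = nRT ln(V₂/V₁) = nRT ln(P₁/P₂).
W = (3.16)(8.314)(499) × ln(391/1380)
  = 13110 × ln(0.2833) = 13110 × -1.261
W_by_gas = -16533 J.

W ≈ -16.5 kJ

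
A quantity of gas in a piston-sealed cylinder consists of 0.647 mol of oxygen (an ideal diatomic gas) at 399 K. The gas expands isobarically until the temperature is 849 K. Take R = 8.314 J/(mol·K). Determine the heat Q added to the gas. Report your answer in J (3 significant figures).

Isobaric: W = nRΔT = (0.647)(8.314)(450) = 2421 J.
ΔU = nCᵥΔT with Cᵥ = 5R/2: ΔU = (0.647)(20.79)(450) = 6052 J.
Q = ΔU + W = 6052 + 2421 = 8472 J.

Q ≈ 8470 J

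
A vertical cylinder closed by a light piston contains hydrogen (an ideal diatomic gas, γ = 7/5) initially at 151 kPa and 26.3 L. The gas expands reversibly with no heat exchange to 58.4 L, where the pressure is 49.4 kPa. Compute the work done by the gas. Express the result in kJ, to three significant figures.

Adiabatic: W = (P₁V₁ − P₂V₂)/(γ − 1) with γ = 7/5.
P₁V₁ = 3971 J, P₂V₂ = 2885 J.
W = (3971 − 2885) / 0.4 = 2716 J.

W ≈ 2.72 kJ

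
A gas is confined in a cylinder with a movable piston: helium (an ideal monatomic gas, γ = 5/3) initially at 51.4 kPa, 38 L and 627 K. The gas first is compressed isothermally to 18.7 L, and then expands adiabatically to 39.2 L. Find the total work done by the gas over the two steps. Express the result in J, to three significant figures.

Step 1 (isothermal): W = P₁V₁ ln(V₂/V₁) = (1953) ln(18.7/38) = -1385 J.
After step 1: P = 104.4 kPa, V = 18.7 L, T = 627 K.
Step 2 (adiabatic): W = (P₁V₁ − P₂V₂)/(γ−1) = (1953 − 1192)/0.667 = 1141 J.
W_total = -1385 + 1141 = -243.9 J.

W_total ≈ -244 J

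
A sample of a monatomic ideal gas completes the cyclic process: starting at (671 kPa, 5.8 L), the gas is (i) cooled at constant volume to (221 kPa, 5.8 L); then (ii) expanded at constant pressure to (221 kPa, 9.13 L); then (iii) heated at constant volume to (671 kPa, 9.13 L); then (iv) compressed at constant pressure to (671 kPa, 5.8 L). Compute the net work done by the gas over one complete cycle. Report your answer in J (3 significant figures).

W_net ≈ -1500 J

Constant-volume legs do no work.
W(ii) = (221)(9.13 − 5.8) = 735.9 J; W(iv) = (671)(5.8 − 9.13) = -2234 J.
W_net = 735.9 − 2234 = -1499 J (the counter-clockwise enclosed area).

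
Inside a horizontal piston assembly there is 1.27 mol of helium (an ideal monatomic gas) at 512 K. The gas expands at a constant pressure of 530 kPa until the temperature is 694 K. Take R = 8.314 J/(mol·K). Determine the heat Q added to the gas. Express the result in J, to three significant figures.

Q ≈ 4800 J

Isobaric: W = nRΔT = (1.27)(8.314)(182) = 1922 J.
ΔU = nCᵥΔT with Cᵥ = 3R/2: ΔU = (1.27)(12.47)(182) = 2883 J.
Q = ΔU + W = 2883 + 1922 = 4804 J.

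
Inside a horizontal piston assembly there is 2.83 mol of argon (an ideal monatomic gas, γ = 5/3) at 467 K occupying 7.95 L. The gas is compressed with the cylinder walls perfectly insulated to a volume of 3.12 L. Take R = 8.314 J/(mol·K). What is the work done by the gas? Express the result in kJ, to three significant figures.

Adiabatic: TV^(γ−1) = const with γ = 5/3.
T₂ = T₁ (V₁/V₂)^(γ−1) = 467 × (7.95/3.12)^0.667 = 467 × 1.866 = 871.2 K.
W_by = nCᵥ(T₁ − T₂) = (2.83)(12.47)(467 − 871.2) = -14266 J.

W ≈ -14.3 kJ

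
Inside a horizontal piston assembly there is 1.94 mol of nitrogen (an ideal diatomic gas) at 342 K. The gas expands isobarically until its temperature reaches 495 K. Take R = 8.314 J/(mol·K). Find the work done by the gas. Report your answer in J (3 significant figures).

W ≈ 2470 J

Isobaric: W = P ΔV = nR ΔT.
W = (1.94)(8.314)(495 − 342) = 2468 J.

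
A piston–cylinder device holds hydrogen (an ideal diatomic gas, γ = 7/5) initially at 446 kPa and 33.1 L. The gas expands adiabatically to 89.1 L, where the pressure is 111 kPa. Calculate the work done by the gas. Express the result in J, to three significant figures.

Adiabatic: W = (P₁V₁ − P₂V₂)/(γ − 1) with γ = 7/5.
P₁V₁ = 14763 J, P₂V₂ = 9890 J.
W = (14763 − 9890) / 0.4 = 12181 J.

W ≈ 12200 J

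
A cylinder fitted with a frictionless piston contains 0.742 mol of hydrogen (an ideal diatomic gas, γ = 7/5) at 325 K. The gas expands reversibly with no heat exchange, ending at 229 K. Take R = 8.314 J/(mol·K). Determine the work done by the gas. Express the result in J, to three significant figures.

W ≈ 1480 J

Adiabatic ⇒ Q = 0, so W_by = −ΔU = nCᵥ(T₁ − T₂).
Cᵥ = 5R/2 = 20.79 J/(mol·K).
W = (0.742)(20.79)(325 − 229) = 1481 J.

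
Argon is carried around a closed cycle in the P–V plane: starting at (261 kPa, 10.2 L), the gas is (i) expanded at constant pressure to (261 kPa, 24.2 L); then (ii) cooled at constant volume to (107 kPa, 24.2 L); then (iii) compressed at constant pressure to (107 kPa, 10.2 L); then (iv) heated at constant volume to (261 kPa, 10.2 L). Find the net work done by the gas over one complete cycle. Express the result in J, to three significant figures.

W_net ≈ 2160 J

Constant-volume legs do no work.
W(i) = (261)(24.2 − 10.2) = 3654 J; W(iii) = (107)(10.2 − 24.2) = -1498 J.
W_net = 3654 − 1498 = 2156 J (the clockwise enclosed area).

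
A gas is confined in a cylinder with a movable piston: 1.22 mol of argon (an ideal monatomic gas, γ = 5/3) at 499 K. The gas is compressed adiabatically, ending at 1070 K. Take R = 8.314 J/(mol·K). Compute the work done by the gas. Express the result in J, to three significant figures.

W ≈ -8690 J

Adiabatic ⇒ Q = 0, so W_by = −ΔU = nCᵥ(T₁ − T₂).
Cᵥ = 3R/2 = 12.47 J/(mol·K).
W = (1.22)(12.47)(499 − 1070) = -8688 J.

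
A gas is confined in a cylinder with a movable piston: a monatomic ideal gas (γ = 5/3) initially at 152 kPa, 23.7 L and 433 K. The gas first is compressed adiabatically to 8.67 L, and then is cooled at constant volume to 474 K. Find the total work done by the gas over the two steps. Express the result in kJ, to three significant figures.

Step 1 (adiabatic): W = (P₁V₁ − P₂V₂)/(γ−1) = (3602 − 7043)/0.667 = -5161 J.
Step 2 (isochoric): W = 0 (constant volume).
W_total = -5161 + 0 = -5161 J.

W_total ≈ -5.16 kJ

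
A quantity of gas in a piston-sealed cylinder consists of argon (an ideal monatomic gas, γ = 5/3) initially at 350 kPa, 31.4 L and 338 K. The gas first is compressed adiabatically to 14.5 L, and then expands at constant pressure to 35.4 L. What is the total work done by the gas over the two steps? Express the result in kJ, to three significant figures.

Step 1 (adiabatic): W = (P₁V₁ − P₂V₂)/(γ−1) = (10990 − 18395)/0.667 = -11108 J.
After step 1: P = 1269 kPa, V = 14.5 L, T = 565.7 K.
Step 2 (isobaric): W = PΔV = (1269 kPa)(35.4 − 14.5 L) = 26515 J.
W_total = -11108 + 26515 = 15407 J.

W_total ≈ 15.4 kJ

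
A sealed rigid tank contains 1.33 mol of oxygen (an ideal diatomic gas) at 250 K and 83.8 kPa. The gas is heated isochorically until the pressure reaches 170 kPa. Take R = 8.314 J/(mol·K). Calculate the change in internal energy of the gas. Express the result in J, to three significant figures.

ΔU ≈ 7110 J

Constant volume ⇒ W = 0, so Q = ΔU = nCᵥΔT with Cᵥ = 5R/2 = 20.79 J/(mol·K).
At constant V, T₂/T₁ = P₂/P₁ ⇒ ΔT = T₁(P₂/P₁ − 1) = 250·(170/83.8 − 1) = 257.2 K.
ΔU = (1.33)(20.79)(257.2) = 7109 J.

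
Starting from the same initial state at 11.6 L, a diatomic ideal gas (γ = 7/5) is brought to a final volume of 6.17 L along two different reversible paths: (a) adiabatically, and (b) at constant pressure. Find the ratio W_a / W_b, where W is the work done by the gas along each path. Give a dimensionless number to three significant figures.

Path (a) adiabatic: W = P₁V₁(1 − (V₁/V₂)^(γ−1))/(γ−1) → W_a/(P₁V₁) = -0.7182.
Path (b) isobaric: W = P₁(V₂ − V₁) → W_b/(P₁V₁) = -0.4681.
W_a / W_b = -0.7182 / -0.4681 = 1.534.

W_a / W_b ≈ 1.53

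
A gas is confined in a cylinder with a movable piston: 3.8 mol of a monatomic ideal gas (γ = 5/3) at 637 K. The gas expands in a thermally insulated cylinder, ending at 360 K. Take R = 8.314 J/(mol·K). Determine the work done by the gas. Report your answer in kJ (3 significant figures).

Adiabatic ⇒ Q = 0, so W_by = −ΔU = nCᵥ(T₁ − T₂).
Cᵥ = 3R/2 = 12.47 J/(mol·K).
W = (3.8)(12.47)(637 − 360) = 13127 J.

W ≈ 13.1 kJ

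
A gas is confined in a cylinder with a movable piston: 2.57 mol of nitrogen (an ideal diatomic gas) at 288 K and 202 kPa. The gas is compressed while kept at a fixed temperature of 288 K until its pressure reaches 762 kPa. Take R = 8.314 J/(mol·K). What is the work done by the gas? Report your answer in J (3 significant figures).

W ≈ -8170 J

Isothermal process: W = nRT ln(V₂/V₁) = nRT ln(P₁/P₂).
W = (2.57)(8.314)(288) × ln(202/762)
  = 6154 × ln(0.2651) = 6154 × -1.328
W_by_gas = -8170 J.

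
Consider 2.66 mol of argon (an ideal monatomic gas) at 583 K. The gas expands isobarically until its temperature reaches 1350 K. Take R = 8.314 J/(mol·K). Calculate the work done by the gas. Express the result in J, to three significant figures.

W ≈ 17000 J

Isobaric: W = P ΔV = nR ΔT.
W = (2.66)(8.314)(1350 − 583) = 16962 J.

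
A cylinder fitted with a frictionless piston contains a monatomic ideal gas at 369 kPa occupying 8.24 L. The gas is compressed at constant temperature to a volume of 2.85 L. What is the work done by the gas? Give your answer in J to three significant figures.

W ≈ -3230 J

Isothermal: W = nRT ln(V₂/V₁) = P₁V₁ ln(V₂/V₁).
P₁V₁ = (369 kPa)(8.24 L) = 3041 J.
W = 3041 × ln(2.85/8.24) = 3041 × -1.062
W_by_gas = -3228 J.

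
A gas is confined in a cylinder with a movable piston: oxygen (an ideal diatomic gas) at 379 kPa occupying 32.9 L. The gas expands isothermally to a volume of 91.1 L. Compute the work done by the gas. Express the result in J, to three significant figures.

Isothermal: W = nRT ln(V₂/V₁) = P₁V₁ ln(V₂/V₁).
P₁V₁ = (379 kPa)(32.9 L) = 12469 J.
W = 12469 × ln(91.1/32.9) = 12469 × 1.018
W_by_gas = 12700 J.

W ≈ 12700 J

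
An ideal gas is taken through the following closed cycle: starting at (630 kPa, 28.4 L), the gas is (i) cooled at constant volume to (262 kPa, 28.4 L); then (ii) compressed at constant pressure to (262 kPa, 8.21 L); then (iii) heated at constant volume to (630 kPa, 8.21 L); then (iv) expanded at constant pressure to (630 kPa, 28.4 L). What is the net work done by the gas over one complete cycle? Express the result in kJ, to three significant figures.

W_net ≈ 7.43 kJ

Constant-volume legs do no work.
W(ii) = (262)(8.21 − 28.4) = -5290 J; W(iv) = (630)(28.4 − 8.21) = 12720 J.
W_net = -5290 + 12720 = 7430 J (the clockwise enclosed area).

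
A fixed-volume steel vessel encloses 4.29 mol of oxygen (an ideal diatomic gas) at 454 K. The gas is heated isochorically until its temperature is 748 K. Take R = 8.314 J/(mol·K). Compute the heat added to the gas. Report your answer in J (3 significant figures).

Constant volume ⇒ W = 0, so Q = ΔU = nCᵥΔT with Cᵥ = 5R/2 = 20.79 J/(mol·K).
ΔU = (4.29)(20.79)(748 − 454) = 26215 J.

Q ≈ 26200 J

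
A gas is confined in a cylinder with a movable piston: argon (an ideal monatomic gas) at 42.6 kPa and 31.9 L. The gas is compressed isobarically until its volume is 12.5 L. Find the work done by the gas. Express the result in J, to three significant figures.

Isobaric: W = P ΔV.
W = (42.6 kPa)(12.5 − 31.9 L) = (42.6)(-19.4) = -826.4 J.

W ≈ -826 J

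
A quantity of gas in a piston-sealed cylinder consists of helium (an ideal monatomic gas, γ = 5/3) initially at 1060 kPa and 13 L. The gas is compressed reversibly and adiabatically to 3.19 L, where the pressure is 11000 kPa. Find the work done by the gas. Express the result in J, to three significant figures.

Adiabatic: W = (P₁V₁ − P₂V₂)/(γ − 1) with γ = 5/3.
P₁V₁ = 13780 J, P₂V₂ = 35090 J.
W = (13780 − 35090) / 0.6667 = -31965 J.

W ≈ -32000 J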